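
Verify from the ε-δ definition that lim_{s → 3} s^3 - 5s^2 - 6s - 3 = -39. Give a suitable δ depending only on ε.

Fix ε > 0. We want δ > 0 such that 0 < |s − 3| < δ implies |(s^3 - 5s^2 - 6s - 3) + 39| < ε.
(s^3 - 5s^2 - 6s - 3) + 39 = s^3 - 5s^2 - 6s + 36 = (s − 3)(s^2 - 2s - 12).
So |(s^3 - 5s^2 - 6s - 3) + 39| = |s − 3|·|s^2 - 2s - 12|.
Assume first that |s − 3| < 1, so |s| < 4. Then |s^2 - 2s - 12| ≤ 4^2 + 2·4 + 12 = 36.
Hence |(s^3 - 5s^2 - 6s - 3) + 39| ≤ 36|s − 3| < ε provided |s − 3| < ε/36.
Choosing δ = min(1, ε/36) ensures both conditions, hence |(s^3 - 5s^2 - 6s - 3) + 39| < ε.

δ = min(1, ε/36)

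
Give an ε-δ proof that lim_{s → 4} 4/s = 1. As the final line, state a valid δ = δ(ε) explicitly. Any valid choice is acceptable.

Let ε > 0. We seek δ > 0 such that 0 < |s − 4| < δ implies |4/s − 1| < ε.
|4/s − 1| = 4·|4 − s|/(4·|s|) = 4|s − 4|/(4|s|).
Require δ ≤ 2 so that |s| > 4 − 2 = 2, hence 4|s| > 8.
Then |4/s − 1| < 4|s − 4|/8, which is < ε when |s − 4| < 2ε.
Take δ = min(2, 2ε). Then 0 < |s − 4| < δ gives both |s − 4| < 2 and |s − 4| < 2ε, so |4/s − 1| < ε.

δ = min(2, 2ε)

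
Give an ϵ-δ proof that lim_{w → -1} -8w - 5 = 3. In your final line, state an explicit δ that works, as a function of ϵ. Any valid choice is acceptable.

Let ϵ > 0 be given. We need δ > 0 so that 0 < |w + 1| < δ implies |(-8w - 5) − 3| < ϵ.
|(-8w - 5) − 3| = |-8w - 8| = 8|w + 1|.
Thus it suffices that |w + 1| < ϵ/8.
Take δ = ϵ/8. If 0 < |w + 1| < δ then |(-8w - 5) − 3| = 8|w + 1| < 8·(ϵ/8) = ϵ.

δ = ϵ/8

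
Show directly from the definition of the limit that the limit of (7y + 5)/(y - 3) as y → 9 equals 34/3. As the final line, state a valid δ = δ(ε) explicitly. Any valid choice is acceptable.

δ = min(3, (9/13)ε)

Let ε > 0. We want δ > 0 with 0 < |y − 9| < δ ⇒ |(7y + 5)/(y - 3) − (34/3)| < ε.
Combining over a common denominator, (7y + 5)/(y - 3) − (34/3) = [(7y + 5)·6 − 68·(y - 3)] / [6·(y - 3)] = -26(y − 9) / (6(y - 3)).
So |(7y + 5)/(y - 3) − (34/3)| = 26|y − 9| / (6·|y − 3|).
Require δ ≤ 3, so |y − 3| ≥ |6| − |y − 9| > 6 − 3 = 3.
Hence |(7y + 5)/(y - 3) − (34/3)| < 26|y − 9|/(6·3) = (13/9)|y − 9|, which is < ε once |y − 9| < (9/13)ε.
Take δ = min(3, (9/13)ε). Then 0 < |y − 9| < δ forces both bounds, so |(7y + 5)/(y - 3) − (34/3)| < ε.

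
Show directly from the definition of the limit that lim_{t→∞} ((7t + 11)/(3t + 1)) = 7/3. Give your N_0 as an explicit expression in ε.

Let ε > 0 be given. We seek N_0 > 0 such that t > N_0 implies |(7t + 11)/(3t + 1) − (7/3)| < ε.
(7t + 11)/(3t + 1) − (7/3) = (3(7t + 11) − 7(3t + 1)) / (3(3t + 1)) = 26/(3(3t + 1)).
For t > 0 we have 3t + 1 > 3t, so |(7t + 11)/(3t + 1) − (7/3)| = 26/(3(3t + 1)) < 26/(3·3t) = (26/9)/t.
Thus |(7t + 11)/(3t + 1) − (7/3)| < ε whenever t > (26/9)/ε.
Take N_0 = (26/9)/ε. If t > N_0 then |(7t + 11)/(3t + 1) − (7/3)| < (26/9)/t < ε.

N_0 = (26/9)/ε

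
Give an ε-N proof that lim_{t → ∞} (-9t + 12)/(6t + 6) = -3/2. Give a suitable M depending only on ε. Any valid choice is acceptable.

M = (7/2)/ε

Let ε > 0 be given. We seek M > 0 such that t > M implies |(-9t + 12)/(6t + 6) + 3/2| < ε.
(-9t + 12)/(6t + 6) + 3/2 = (6(-9t + 12) − (-9)(6t + 6)) / (6(6t + 6)) = 126/(6(6t + 6)).
For t > 0 we have 6t + 6 > 6t, so |(-9t + 12)/(6t + 6) + 3/2| = 126/(6(6t + 6)) < 126/(6·6t) = (7/2)/t.
Thus |(-9t + 12)/(6t + 6) + 3/2| < ε whenever t > (7/2)/ε.
Take M = (7/2)/ε. If t > M then |(-9t + 12)/(6t + 6) + 3/2| < (7/2)/t < ε.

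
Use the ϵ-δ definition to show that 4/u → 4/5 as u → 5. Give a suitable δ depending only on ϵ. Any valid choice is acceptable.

δ = min(5/2, (25/8)ϵ)

Let ϵ > 0. We seek δ > 0 such that 0 < |u − 5| < δ implies |4/u − (4/5)| < ϵ.
|4/u − (4/5)| = 4·|5 − u|/(5·|u|) = 4|u − 5|/(5|u|).
Restrict δ ≤ 5/2. Then |u − 5| < 5/2 gives |u| > 5/2, so 5|u| > 25/2.
Then |4/u − (4/5)| < 4|u − 5|/(25/2), which is < ϵ when |u − 5| < (25/8)ϵ.
Take δ = min(5/2, (25/8)ϵ). Then 0 < |u − 5| < δ gives both |u − 5| < 5/2 and |u − 5| < (25/8)ϵ, so |4/u − (4/5)| < ϵ.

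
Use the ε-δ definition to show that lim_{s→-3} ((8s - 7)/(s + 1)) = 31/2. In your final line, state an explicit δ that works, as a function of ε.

δ = min(1, (2/15)ε)

Let ε > 0. We want δ > 0 with 0 < |s + 3| < δ ⇒ |(8s - 7)/(s + 1) − (31/2)| < ε.
Combining over a common denominator, (8s - 7)/(s + 1) − (31/2) = [(8s - 7)·(-2) − (-31)·(s + 1)] / [(-2)·(s + 1)] = 15(s + 3) / ((-2)(s + 1)).
So |(8s - 7)/(s + 1) − (31/2)| = 15|s + 3| / (2·|s + 1|).
Require δ ≤ 1, so |s + 1| ≥ |-2| − |s + 3| > 2 − 1 = 1.
Hence |(8s - 7)/(s + 1) − (31/2)| < 15|s + 3|/(2·1) = (15/2)|s + 3|, which is < ε once |s + 3| < (2/15)ε.
Take δ = min(1, (2/15)ε). Then 0 < |s + 3| < δ forces both bounds, so |(8s - 7)/(s + 1) − (31/2)| < ε.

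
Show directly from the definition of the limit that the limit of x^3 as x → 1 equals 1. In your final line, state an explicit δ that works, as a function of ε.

Fix ε > 0. We seek δ > 0 with 0 < |x − 1| < δ ⇒ |x^3 − 1| < ε.
Factor: x^3 − 1 = (x − 1)(x^2 + x + 1), so |x^3 − 1| = |x − 1|·|x^2 + x + 1|.
Restrict δ ≤ 1. Then |x − 1| < 1 gives |x| < 2, so by the triangle inequality |x^2 + x + 1| ≤ 2^2 + 2 + 1 = 7.
Hence |x^3 − 1| ≤ 7|x − 1|, which is < ε once |x − 1| < ε/7.
Take δ = min(1, ε/7). If 0 < |x − 1| < δ then both bounds hold and |x^3 − 1| ≤ 7|x − 1| < 7·(ε/7) = ε.

δ = min(1, ε/7)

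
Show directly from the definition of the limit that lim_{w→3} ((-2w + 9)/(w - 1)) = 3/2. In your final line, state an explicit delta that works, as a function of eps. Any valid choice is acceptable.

delta = min(1, (2/7)eps)

Suppose eps > 0. We want delta > 0 with 0 < |w − 3| < delta ⇒ |(-2w + 9)/(w - 1) − (3/2)| < eps.
Combining over a common denominator, (-2w + 9)/(w - 1) − (3/2) = [(-2w + 9)·2 − 3·(w - 1)] / [2·(w - 1)] = -7(w − 3) / (2(w - 1)).
So |(-2w + 9)/(w - 1) − (3/2)| = 7|w − 3| / (2·|w − 1|).
Require delta ≤ 1, so |w − 1| ≥ |2| − |w − 3| > 2 − 1 = 1.
Hence |(-2w + 9)/(w - 1) − (3/2)| < 7|w − 3|/(2·1) = (7/2)|w − 3|, which is < eps once |w − 3| < (2/7)eps.
Take delta = min(1, (2/7)eps). Then 0 < |w − 3| < delta forces both bounds, so |(-2w + 9)/(w - 1) − (3/2)| < eps.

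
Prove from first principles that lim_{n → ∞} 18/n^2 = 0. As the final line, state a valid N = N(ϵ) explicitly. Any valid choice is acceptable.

N = (18/ϵ)^{1/2}

Let ϵ > 0 be given. For n ≥ 1, |18/n^2 − 0| = 18/n^2.
18/n^2 < ϵ ⇔ n^2 > 18/ϵ ⇔ n > (18/ϵ)^{1/2}.
Take N = (18/ϵ)^{1/2}. Then n > N implies 18/n^2 < ϵ.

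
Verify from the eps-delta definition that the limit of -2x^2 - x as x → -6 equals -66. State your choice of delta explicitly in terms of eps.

delta = min(1, eps/25)

Let eps > 0. We want delta > 0 such that 0 < |x + 6| < delta implies |(-2x^2 - x) + 66| < eps.
(-2x^2 - x) + 66 = -2x^2 - x + 66 = (x + 6)(-2x + 11).
So |(-2x^2 - x) + 66| = |x + 6|·|-2x + 11|.
Assume first that |x + 6| < 1, so |x| < 7. Then |-2x + 11| ≤ 2·7 + 11 = 25.
Hence |(-2x^2 - x) + 66| ≤ 25|x + 6| < eps provided |x + 6| < eps/25.
Choosing delta = min(1, eps/25) ensures both conditions, hence |(-2x^2 - x) + 66| < eps.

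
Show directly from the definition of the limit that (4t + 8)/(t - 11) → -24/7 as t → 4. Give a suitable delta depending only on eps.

delta = min(7/2, (49/104)eps)

Let eps > 0. We want delta > 0 with 0 < |t − 4| < delta ⇒ |(4t + 8)/(t - 11) + 24/7| < eps.
Combining over a common denominator, (4t + 8)/(t - 11) + 24/7 = [(4t + 8)·(-7) − 24·(t - 11)] / [(-7)·(t - 11)] = -52(t − 4) / ((-7)(t - 11)).
So |(4t + 8)/(t - 11) + 24/7| = 52|t − 4| / (7·|t − 11|).
Restrict delta ≤ 7/2. Then |t − 4| < 7/2 gives |t − 11| = |(t − 4) + (-7)| ≥ 7 − 7/2 = 7/2.
Hence |(4t + 8)/(t - 11) + 24/7| < 52|t − 4|/(7·(7/2)) = (104/49)|t − 4|, which is < eps once |t − 4| < (49/104)eps.
Take delta = min(7/2, (49/104)eps). Then 0 < |t − 4| < delta forces both bounds, so |(4t + 8)/(t - 11) + 24/7| < eps.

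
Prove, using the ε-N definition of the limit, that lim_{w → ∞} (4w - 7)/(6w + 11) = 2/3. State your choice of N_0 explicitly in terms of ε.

N_0 = (43/18)/ε

Suppose ε > 0. We seek N_0 > 0 such that w > N_0 implies |(4w - 7)/(6w + 11) − (2/3)| < ε.
(4w - 7)/(6w + 11) − (2/3) = (6(4w - 7) − 4(6w + 11)) / (6(6w + 11)) = -86/(6(6w + 11)).
For w > 0 we have 6w + 11 > 6w, so |(4w - 7)/(6w + 11) − (2/3)| = 86/(6(6w + 11)) < 86/(6·6w) = (43/18)/w.
Thus |(4w - 7)/(6w + 11) − (2/3)| < ε whenever w > (43/18)/ε.
Take N_0 = (43/18)/ε. If w > N_0 then |(4w - 7)/(6w + 11) − (2/3)| < (43/18)/w < ε.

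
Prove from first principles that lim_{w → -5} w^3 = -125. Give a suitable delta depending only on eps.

Let eps > 0. We seek delta > 0 with 0 < |w + 5| < delta ⇒ |w^3 + 125| < eps.
Factor: w^3 + 125 = (w + 5)(w^2 - 5w + 25), so |w^3 + 125| = |w + 5|·|w^2 - 5w + 25|.
Impose delta ≤ 1 so that |w| < 6; then |w^2 - 5w + 25| ≤ 91.
Hence |w^3 + 125| ≤ 91|w + 5|, which is < eps once |w + 5| < eps/91.
Take delta = min(1, eps/91). If 0 < |w + 5| < delta then both bounds hold and |w^3 + 125| ≤ 91|w + 5| < 91·(eps/91) = eps.

delta = min(1, eps/91)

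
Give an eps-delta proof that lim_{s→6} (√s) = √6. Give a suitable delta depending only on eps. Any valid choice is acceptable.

delta = min(6, √6·eps)

Suppose eps > 0. We want delta > 0 such that 0 < |s − 6| < delta implies |√s − √6| < eps.
Multiplying by the conjugate, |√s − √6| = |s − 6|/(√s + √6).
Restrict delta ≤ 6 so that |s − 6| < 6 forces s > 0, and then √s + √6 > √6.
Hence |√s − √6| < |s − 6|/√6, which is < eps once |s − 6| < √6·eps.
Take delta = min(6, √6·eps). If 0 < |s − 6| < delta then s > 0 and |√s − √6| < |s − 6|/√6 < eps.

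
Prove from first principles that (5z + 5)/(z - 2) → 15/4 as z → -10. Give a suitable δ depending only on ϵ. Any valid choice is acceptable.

δ = min(6, (24/5)ϵ)

Let ϵ > 0 be given. We want δ > 0 with 0 < |z + 10| < δ ⇒ |(5z + 5)/(z - 2) − (15/4)| < ϵ.
Combining over a common denominator, (5z + 5)/(z - 2) − (15/4) = [(5z + 5)·(-12) − (-45)·(z - 2)] / [(-12)·(z - 2)] = -15(z + 10) / ((-12)(z - 2)).
So |(5z + 5)/(z - 2) − (15/4)| = 15|z + 10| / (12·|z − 2|).
Require δ ≤ 6, so |z − 2| ≥ |-12| − |z + 10| > 12 − 6 = 6.
Hence |(5z + 5)/(z - 2) − (15/4)| < 15|z + 10|/(12·6) = (5/24)|z + 10|, which is < ϵ once |z + 10| < (24/5)ϵ.
Take δ = min(6, (24/5)ϵ). Then 0 < |z + 10| < δ forces both bounds, so |(5z + 5)/(z - 2) − (15/4)| < ϵ.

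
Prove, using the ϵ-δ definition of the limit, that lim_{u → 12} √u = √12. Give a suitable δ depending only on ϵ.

Let ϵ > 0 be given. We want δ > 0 such that 0 < |u − 12| < δ implies |√u − √12| < ϵ.
Multiplying by the conjugate, |√u − √12| = |u − 12|/(√u + √12).
Restrict δ ≤ 12 so that |u − 12| < 12 forces u > 0, and then √u + √12 > √12.
Hence |√u − √12| < |u − 12|/√12, which is < ϵ once |u − 12| < √12·ϵ.
Take δ = min(12, √12·ϵ). If 0 < |u − 12| < δ then u > 0 and |√u − √12| < |u − 12|/√12 < ϵ.

δ = min(12, √12·ϵ)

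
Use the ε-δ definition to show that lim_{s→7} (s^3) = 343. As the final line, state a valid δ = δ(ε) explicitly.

δ = min(1, ε/169)

Suppose ε > 0. We seek δ > 0 with 0 < |s − 7| < δ ⇒ |s^3 − 343| < ε.
Factor: s^3 − 343 = (s − 7)(s^2 + 7s + 49), so |s^3 − 343| = |s − 7|·|s^2 + 7s + 49|.
Restrict δ ≤ 1. Then |s − 7| < 1 gives |s| < 8, so by the triangle inequality |s^2 + 7s + 49| ≤ 8^2 + 7·8 + 49 = 169.
Hence |s^3 − 343| ≤ 169|s − 7|, which is < ε once |s − 7| < ε/169.
Take δ = min(1, ε/169). If 0 < |s − 7| < δ then both bounds hold and |s^3 − 343| ≤ 169|s − 7| < 169·(ε/169) = ε.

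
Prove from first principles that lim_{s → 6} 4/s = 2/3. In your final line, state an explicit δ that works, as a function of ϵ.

Let ϵ > 0 be given. We seek δ > 0 such that 0 < |s − 6| < δ implies |4/s − (2/3)| < ϵ.
|4/s − (2/3)| = 4·|6 − s|/(6·|s|) = 4|s − 6|/(6|s|).
Require δ ≤ 3 so that |s| > 6 − 3 = 3, hence 6|s| > 18.
Then |4/s − (2/3)| < 4|s − 6|/18, which is < ϵ when |s − 6| < (9/2)ϵ.
Take δ = min(3, (9/2)ϵ). Then 0 < |s − 6| < δ gives both |s − 6| < 3 and |s − 6| < (9/2)ϵ, so |4/s − (2/3)| < ϵ.

δ = min(3, (9/2)ϵ)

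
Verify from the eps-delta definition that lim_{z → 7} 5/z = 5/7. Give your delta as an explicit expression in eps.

delta = min(7/2, (49/10)eps)

Let eps > 0. We seek delta > 0 such that 0 < |z − 7| < delta implies |5/z − (5/7)| < eps.
|5/z − (5/7)| = 5·|7 − z|/(7·|z|) = 5|z − 7|/(7|z|).
Restrict delta ≤ 7/2. Then |z − 7| < 7/2 gives |z| > 7/2, so 7|z| > 49/2.
Then |5/z − (5/7)| < 5|z − 7|/(49/2), which is < eps when |z − 7| < (49/10)eps.
Take delta = min(7/2, (49/10)eps). Then 0 < |z − 7| < delta gives both |z − 7| < 7/2 and |z − 7| < (49/10)eps, so |5/z − (5/7)| < eps.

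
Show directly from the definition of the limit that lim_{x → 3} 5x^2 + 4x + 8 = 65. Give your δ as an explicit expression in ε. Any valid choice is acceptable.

δ = min(2, ε/44)

Suppose ε > 0. We want δ > 0 such that 0 < |x − 3| < δ implies |(5x^2 + 4x + 8) − 65| < ε.
(5x^2 + 4x + 8) − 65 = 5x^2 + 4x - 57 = (x − 3)(5x + 19).
So |(5x^2 + 4x + 8) − 65| = |x − 3|·|5x + 19|.
Require δ ≤ 2. Then |x − 3| < 2 gives |x| < 5, and by the triangle inequality |5x + 19| ≤ 5·5 + 19 = 44.
Hence |(5x^2 + 4x + 8) − 65| ≤ 44|x − 3| < ε provided |x − 3| < ε/44.
Take δ = min(2, ε/44). Then 0 < |x − 3| < δ gives both |x − 3| < 2 and |x − 3| < ε/44, so |(5x^2 + 4x + 8) − 65| < ε.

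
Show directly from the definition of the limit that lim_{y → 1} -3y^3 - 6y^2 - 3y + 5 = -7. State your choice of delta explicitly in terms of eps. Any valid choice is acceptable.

Let eps > 0. We want delta > 0 such that 0 < |y − 1| < delta implies |(-3y^3 - 6y^2 - 3y + 5) + 7| < eps.
(-3y^3 - 6y^2 - 3y + 5) + 7 = -3y^3 - 6y^2 - 3y + 12 = (y − 1)(-3y^2 - 9y - 12).
So |(-3y^3 - 6y^2 - 3y + 5) + 7| = |y − 1|·|-3y^2 - 9y - 12|.
Assume first that |y − 1| < 1, so |y| < 2. Then |-3y^2 - 9y - 12| ≤ 3·2^2 + 9·2 + 12 = 42.
Hence |(-3y^3 - 6y^2 - 3y + 5) + 7| ≤ 42|y − 1| < eps provided |y − 1| < eps/42.
Take delta = min(1, eps/42). Then 0 < |y − 1| < delta gives both |y − 1| < 1 and |y − 1| < eps/42, so |(-3y^3 - 6y^2 - 3y + 5) + 7| < eps.

delta = min(1, eps/42)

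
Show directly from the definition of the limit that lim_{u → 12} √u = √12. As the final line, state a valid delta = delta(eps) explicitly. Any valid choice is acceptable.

Suppose eps > 0. We want delta > 0 such that 0 < |u − 12| < delta implies |√u − √12| < eps.
Rationalise: √u − √12 = (u − 12)/(√u + √12), so |√u − √12| = |u − 12|/(√u + √12).
Restrict delta ≤ 12 so that |u − 12| < 12 forces u > 0, and then √u + √12 > √12.
Hence |√u − √12| < |u − 12|/√12, which is < eps once |u − 12| < √12·eps.
Take delta = min(12, √12·eps). If 0 < |u − 12| < delta then u > 0 and |√u − √12| < |u − 12|/√12 < eps.

delta = min(12, √12·eps)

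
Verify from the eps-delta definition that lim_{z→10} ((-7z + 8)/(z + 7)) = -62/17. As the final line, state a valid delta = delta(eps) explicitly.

Fix eps > 0. We want delta > 0 with 0 < |z − 10| < delta ⇒ |(-7z + 8)/(z + 7) + 62/17| < eps.
Combining over a common denominator, (-7z + 8)/(z + 7) + 62/17 = [(-7z + 8)·17 − (-62)·(z + 7)] / [17·(z + 7)] = -57(z − 10) / (17(z + 7)).
So |(-7z + 8)/(z + 7) + 62/17| = 57|z − 10| / (17·|z + 7|).
Restrict delta ≤ 17/2. Then |z − 10| < 17/2 gives |z + 7| = |(z − 10) + 17| ≥ 17 − 17/2 = 17/2.
Hence |(-7z + 8)/(z + 7) + 62/17| < 57|z − 10|/(17·(17/2)) = (114/289)|z − 10|, which is < eps once |z − 10| < (289/114)eps.
Take delta = min(17/2, (289/114)eps). Then 0 < |z − 10| < delta forces both bounds, so |(-7z + 8)/(z + 7) + 62/17| < eps.

delta = min(17/2, (289/114)eps)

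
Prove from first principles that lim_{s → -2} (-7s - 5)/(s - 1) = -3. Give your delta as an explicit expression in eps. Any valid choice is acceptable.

delta = min(3/2, (3/8)eps)

Let eps > 0. We want delta > 0 with 0 < |s + 2| < delta ⇒ |(-7s - 5)/(s - 1) + 3| < eps.
Combining over a common denominator, (-7s - 5)/(s - 1) + 3 = [(-7s - 5)·(-3) − 9·(s - 1)] / [(-3)·(s - 1)] = 12(s + 2) / ((-3)(s - 1)).
So |(-7s - 5)/(s - 1) + 3| = 12|s + 2| / (3·|s − 1|).
Require delta ≤ 3/2, so |s − 1| ≥ |-3| − |s + 2| > 3 − 3/2 = 3/2.
Hence |(-7s - 5)/(s - 1) + 3| < 12|s + 2|/(3·(3/2)) = (8/3)|s + 2|, which is < eps once |s + 2| < (3/8)eps.
Take delta = min(3/2, (3/8)eps). Then 0 < |s + 2| < delta forces both bounds, so |(-7s - 5)/(s - 1) + 3| < eps.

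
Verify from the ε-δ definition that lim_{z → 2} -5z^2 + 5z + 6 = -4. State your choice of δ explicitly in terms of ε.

Let ε > 0 be given. We want δ > 0 such that 0 < |z − 2| < δ implies |(-5z^2 + 5z + 6) + 4| < ε.
(-5z^2 + 5z + 6) + 4 = -5z^2 + 5z + 10 = (z − 2)(-5z - 5).
So |(-5z^2 + 5z + 6) + 4| = |z − 2|·|-5z - 5|.
Assume first that |z − 2| < 2, so |z| < 4. Then |-5z - 5| ≤ 5·4 + 5 = 25.
Hence |(-5z^2 + 5z + 6) + 4| ≤ 25|z − 2| < ε provided |z − 2| < ε/25.
Take δ = min(2, ε/25). Then 0 < |z − 2| < δ gives both |z − 2| < 2 and |z − 2| < ε/25, so |(-5z^2 + 5z + 6) + 4| < ε.

δ = min(2, ε/25)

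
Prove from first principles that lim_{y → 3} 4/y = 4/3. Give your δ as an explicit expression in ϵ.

δ = min(3/2, (9/8)ϵ)

Let ϵ > 0. We seek δ > 0 such that 0 < |y − 3| < δ implies |4/y − (4/3)| < ϵ.
|4/y − (4/3)| = 4·|3 − y|/(3·|y|) = 4|y − 3|/(3|y|).
Require δ ≤ 3/2 so that |y| > 3 − 3/2 = 3/2, hence 3|y| > 9/2.
Then |4/y − (4/3)| < 4|y − 3|/(9/2), which is < ϵ when |y − 3| < (9/8)ϵ.
Take δ = min(3/2, (9/8)ϵ). Then 0 < |y − 3| < δ gives both |y − 3| < 3/2 and |y − 3| < (9/8)ϵ, so |4/y − (4/3)| < ϵ.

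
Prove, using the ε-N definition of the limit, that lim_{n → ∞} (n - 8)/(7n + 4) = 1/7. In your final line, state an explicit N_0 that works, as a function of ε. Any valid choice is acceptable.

N_0 = (60/49)/ε

Let ε > 0 be given. For n ≥ 1, |(n - 8)/(7n + 4) − (1/7)| = |-60|/(7(7n + 4)) = 60/(7(7n + 4)).
Since 7n + 4 ≥ 7n for n ≥ 1, this is ≤ 60/(7·7n) = (60/49)/n.
So |(n - 8)/(7n + 4) − (1/7)| < ε whenever n > (60/49)/ε.
Take N_0 = (60/49)/ε. If n > N_0 then |(n - 8)/(7n + 4) − (1/7)| ≤ (60/49)/n < ε.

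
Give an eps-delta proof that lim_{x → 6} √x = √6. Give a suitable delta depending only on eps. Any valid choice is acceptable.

Let eps > 0 be given. We want delta > 0 such that 0 < |x − 6| < delta implies |√x − √6| < eps.
Multiplying by the conjugate, |√x − √6| = |x − 6|/(√x + √6).
Restrict delta ≤ 6 so that |x − 6| < 6 forces x > 0, and then √x + √6 > √6.
Hence |√x − √6| < |x − 6|/√6, which is < eps once |x − 6| < √6·eps.
Take delta = min(6, √6·eps). If 0 < |x − 6| < delta then x > 0 and |√x − √6| < |x − 6|/√6 < eps.

delta = min(6, √6·eps)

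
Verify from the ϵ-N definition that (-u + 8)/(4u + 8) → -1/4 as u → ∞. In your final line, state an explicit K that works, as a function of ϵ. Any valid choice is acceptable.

K = (5/2)/ϵ

Let ϵ > 0 be given. We seek K > 0 such that u > K implies |(-u + 8)/(4u + 8) + 1/4| < ϵ.
(-u + 8)/(4u + 8) + 1/4 = (4(-u + 8) − (-1)(4u + 8)) / (4(4u + 8)) = 40/(4(4u + 8)).
For u > 0 we have 4u + 8 > 4u, so |(-u + 8)/(4u + 8) + 1/4| = 40/(4(4u + 8)) < 40/(4·4u) = (5/2)/u.
Thus |(-u + 8)/(4u + 8) + 1/4| < ϵ whenever u > (5/2)/ϵ.
Take K = (5/2)/ϵ. If u > K then |(-u + 8)/(4u + 8) + 1/4| < (5/2)/u < ϵ.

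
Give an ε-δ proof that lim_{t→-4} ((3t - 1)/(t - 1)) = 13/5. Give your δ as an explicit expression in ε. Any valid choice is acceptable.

δ = min(5/2, (25/4)ε)

Let ε > 0. We want δ > 0 with 0 < |t + 4| < δ ⇒ |(3t - 1)/(t - 1) − (13/5)| < ε.
Combining over a common denominator, (3t - 1)/(t - 1) − (13/5) = [(3t - 1)·(-5) − (-13)·(t - 1)] / [(-5)·(t - 1)] = -2(t + 4) / ((-5)(t - 1)).
So |(3t - 1)/(t - 1) − (13/5)| = 2|t + 4| / (5·|t − 1|).
Require δ ≤ 5/2, so |t − 1| ≥ |-5| − |t + 4| > 5 − 5/2 = 5/2.
Hence |(3t - 1)/(t - 1) − (13/5)| < 2|t + 4|/(5·(5/2)) = (4/25)|t + 4|, which is < ε once |t + 4| < (25/4)ε.
Take δ = min(5/2, (25/4)ε). Then 0 < |t + 4| < δ forces both bounds, so |(3t - 1)/(t - 1) − (13/5)| < ε.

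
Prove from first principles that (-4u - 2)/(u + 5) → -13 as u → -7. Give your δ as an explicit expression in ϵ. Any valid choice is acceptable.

δ = min(1, (1/9)ϵ)

Suppose ϵ > 0. We want δ > 0 with 0 < |u + 7| < δ ⇒ |(-4u - 2)/(u + 5) + 13| < ϵ.
Combining over a common denominator, (-4u - 2)/(u + 5) + 13 = [(-4u - 2)·(-2) − 26·(u + 5)] / [(-2)·(u + 5)] = -18(u + 7) / ((-2)(u + 5)).
So |(-4u - 2)/(u + 5) + 13| = 18|u + 7| / (2·|u + 5|).
Require δ ≤ 1, so |u + 5| ≥ |-2| − |u + 7| > 2 − 1 = 1.
Hence |(-4u - 2)/(u + 5) + 13| < 18|u + 7|/(2·1) = 9|u + 7|, which is < ϵ once |u + 7| < (1/9)ϵ.
Take δ = min(1, (1/9)ϵ). Then 0 < |u + 7| < δ forces both bounds, so |(-4u - 2)/(u + 5) + 13| < ϵ.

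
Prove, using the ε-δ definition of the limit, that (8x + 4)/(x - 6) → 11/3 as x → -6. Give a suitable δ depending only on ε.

δ = min(6, (18/13)ε)

Let ε > 0. We want δ > 0 with 0 < |x + 6| < δ ⇒ |(8x + 4)/(x - 6) − (11/3)| < ε.
Combining over a common denominator, (8x + 4)/(x - 6) − (11/3) = [(8x + 4)·(-12) − (-44)·(x - 6)] / [(-12)·(x - 6)] = -52(x + 6) / ((-12)(x - 6)).
So |(8x + 4)/(x - 6) − (11/3)| = 52|x + 6| / (12·|x − 6|).
Require δ ≤ 6, so |x − 6| ≥ |-12| − |x + 6| > 12 − 6 = 6.
Hence |(8x + 4)/(x - 6) − (11/3)| < 52|x + 6|/(12·6) = (13/18)|x + 6|, which is < ε once |x + 6| < (18/13)ε.
Take δ = min(6, (18/13)ε). Then 0 < |x + 6| < δ forces both bounds, so |(8x + 4)/(x - 6) − (11/3)| < ε.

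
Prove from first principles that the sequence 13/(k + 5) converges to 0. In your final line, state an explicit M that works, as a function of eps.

M = 13/eps

Let eps > 0 be given. For k ≥ 1, |13/(k + 5) − 0| = 13/(k + 5) ≤ 13/k.
We need 13/k < eps, i.e. k > 13/eps.
Take M = 13/eps. If k > M then |13/(k + 5)| ≤ 13/k < eps.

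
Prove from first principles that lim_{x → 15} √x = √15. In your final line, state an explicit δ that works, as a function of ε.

Let ε > 0. We want δ > 0 such that 0 < |x − 15| < δ implies |√x − √15| < ε.
Rationalise: √x − √15 = (x − 15)/(√x + √15), so |√x − √15| = |x − 15|/(√x + √15).
Restrict δ ≤ 15 so that |x − 15| < 15 forces x > 0, and then √x + √15 > √15.
Hence |√x − √15| < |x − 15|/√15, which is < ε once |x − 15| < √15·ε.
Take δ = min(15, √15·ε). If 0 < |x − 15| < δ then x > 0 and |√x − √15| < |x − 15|/√15 < ε.

δ = min(15, √15·ε)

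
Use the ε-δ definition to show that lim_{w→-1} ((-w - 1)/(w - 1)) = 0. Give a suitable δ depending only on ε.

Let ε > 0 be given. We want δ > 0 with 0 < |w + 1| < δ ⇒ |(-w - 1)/(w - 1) − 0| < ε.
Combining over a common denominator, (-w - 1)/(w - 1) − 0 = [(-w - 1)·(-2) − 0·(w - 1)] / [(-2)·(w - 1)] = 2(w + 1) / ((-2)(w - 1)).
So |(-w - 1)/(w - 1) − 0| = 2|w + 1| / (2·|w − 1|).
Require δ ≤ 1, so |w − 1| ≥ |-2| − |w + 1| > 2 − 1 = 1.
Hence |(-w - 1)/(w - 1) − 0| < 2|w + 1|/(2·1) = |w + 1|, which is < ε once |w + 1| < ε.
Take δ = min(1, ε). Then 0 < |w + 1| < δ forces both bounds, so |(-w - 1)/(w - 1) − 0| < ε.

δ = min(1, ε)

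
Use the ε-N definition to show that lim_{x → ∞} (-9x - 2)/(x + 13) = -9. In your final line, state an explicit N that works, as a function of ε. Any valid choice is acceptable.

Fix ε > 0. We seek N > 0 such that x > N implies |(-9x - 2)/(x + 13) + 9| < ε.
(-9x - 2)/(x + 13) + 9 = ((-9x - 2) − (-9)(x + 13)) / ((x + 13)) = 115/((x + 13)).
For x > 0 we have x + 13 > x, so |(-9x - 2)/(x + 13) + 9| = 115/((x + 13)) < 115/(x) = 115/x.
Thus |(-9x - 2)/(x + 13) + 9| < ε whenever x > 115/ε.
Take N = 115/ε. If x > N then |(-9x - 2)/(x + 13) + 9| < 115/x < ε.

N = 115/ε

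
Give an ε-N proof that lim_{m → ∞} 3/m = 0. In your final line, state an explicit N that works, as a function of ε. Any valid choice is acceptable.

N = 3/ε

Fix ε > 0. For m ≥ 1, |3/m − 0| = 3/(m) ≤ 3/m.
We need 3/m < ε, i.e. m > 3/ε.
Take N = 3/ε. If m > N then |3/m| ≤ 3/m < ε.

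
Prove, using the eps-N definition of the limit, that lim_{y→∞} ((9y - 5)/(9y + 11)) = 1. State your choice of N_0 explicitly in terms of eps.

N_0 = (16/9)/eps

Let eps > 0. We seek N_0 > 0 such that y > N_0 implies |(9y - 5)/(9y + 11) − 1| < eps.
(9y - 5)/(9y + 11) − 1 = (9(9y - 5) − 9(9y + 11)) / (9(9y + 11)) = -144/(9(9y + 11)).
For y > 0 we have 9y + 11 > 9y, so |(9y - 5)/(9y + 11) − 1| = 144/(9(9y + 11)) < 144/(9·9y) = (16/9)/y.
Thus |(9y - 5)/(9y + 11) − 1| < eps whenever y > (16/9)/eps.
Take N_0 = (16/9)/eps. If y > N_0 then |(9y - 5)/(9y + 11) − 1| < (16/9)/y < eps.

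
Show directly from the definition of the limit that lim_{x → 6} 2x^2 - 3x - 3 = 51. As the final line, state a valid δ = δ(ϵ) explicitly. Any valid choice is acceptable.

Suppose ϵ > 0. We want δ > 0 such that 0 < |x − 6| < δ implies |(2x^2 - 3x - 3) − 51| < ϵ.
(2x^2 - 3x - 3) − 51 = 2x^2 - 3x - 54 = (x − 6)(2x + 9).
So |(2x^2 - 3x - 3) − 51| = |x − 6|·|2x + 9|.
Assume first that |x − 6| < 2, so |x| < 8. Then |2x + 9| ≤ 2·8 + 9 = 25.
Hence |(2x^2 - 3x - 3) − 51| ≤ 25|x − 6| < ϵ provided |x − 6| < ϵ/25.
Choosing δ = min(2, ϵ/25) ensures both conditions, hence |(2x^2 - 3x - 3) − 51| < ϵ.

δ = min(2, ϵ/25)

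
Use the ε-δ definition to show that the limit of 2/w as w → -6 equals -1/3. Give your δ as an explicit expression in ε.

Let ε > 0. We seek δ > 0 such that 0 < |w + 6| < δ implies |2/w + 1/3| < ε.
|2/w + 1/3| = 2·|-6 − w|/(6·|w|) = 2|w + 6|/(6|w|).
Require δ ≤ 3 so that |w| > 6 − 3 = 3, hence 6|w| > 18.
Then |2/w + 1/3| < 2|w + 6|/18, which is < ε when |w + 6| < 9ε.
Take δ = min(3, 9ε). Then 0 < |w + 6| < δ gives both |w + 6| < 3 and |w + 6| < 9ε, so |2/w + 1/3| < ε.

δ = min(3, 9ε)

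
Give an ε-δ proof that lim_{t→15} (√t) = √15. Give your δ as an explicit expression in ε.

δ = min(15, √15·ε)

Fix ε > 0. We want δ > 0 such that 0 < |t − 15| < δ implies |√t − √15| < ε.
Multiplying by the conjugate, |√t − √15| = |t − 15|/(√t + √15).
Restrict δ ≤ 15 so that |t − 15| < 15 forces t > 0, and then √t + √15 > √15.
Hence |√t − √15| < |t − 15|/√15, which is < ε once |t − 15| < √15·ε.
Take δ = min(15, √15·ε). If 0 < |t − 15| < δ then t > 0 and |√t − √15| < |t − 15|/√15 < ε.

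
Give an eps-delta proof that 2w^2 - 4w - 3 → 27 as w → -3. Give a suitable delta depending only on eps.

Fix eps > 0. We want delta > 0 such that 0 < |w + 3| < delta implies |(2w^2 - 4w - 3) − 27| < eps.
(2w^2 - 4w - 3) − 27 = 2w^2 - 4w - 30 = (w + 3)(2w - 10).
So |(2w^2 - 4w - 3) − 27| = |w + 3|·|2w - 10|.
Assume first that |w + 3| < 2, so |w| < 5. Then |2w - 10| ≤ 2·5 + 10 = 20.
Hence |(2w^2 - 4w - 3) − 27| ≤ 20|w + 3| < eps provided |w + 3| < eps/20.
Take delta = min(2, eps/20). Then 0 < |w + 3| < delta gives both |w + 3| < 2 and |w + 3| < eps/20, so |(2w^2 - 4w - 3) − 27| < eps.

delta = min(2, eps/20)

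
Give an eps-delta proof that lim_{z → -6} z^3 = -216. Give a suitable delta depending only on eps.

Let eps > 0. We seek delta > 0 with 0 < |z + 6| < delta ⇒ |z^3 + 216| < eps.
Factor: z^3 + 216 = (z + 6)(z^2 - 6z + 36), so |z^3 + 216| = |z + 6|·|z^2 - 6z + 36|.
Impose delta ≤ 2 so that |z| < 8; then |z^2 - 6z + 36| ≤ 148.
Hence |z^3 + 216| ≤ 148|z + 6|, which is < eps once |z + 6| < eps/148.
Take delta = min(2, eps/148). If 0 < |z + 6| < delta then both bounds hold and |z^3 + 216| ≤ 148|z + 6| < 148·(eps/148) = eps.

delta = min(2, eps/148)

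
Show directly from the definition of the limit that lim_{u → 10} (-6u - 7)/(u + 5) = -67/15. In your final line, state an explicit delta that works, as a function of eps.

delta = min(15/2, (225/46)eps)

Let eps > 0 be given. We want delta > 0 with 0 < |u − 10| < delta ⇒ |(-6u - 7)/(u + 5) + 67/15| < eps.
Combining over a common denominator, (-6u - 7)/(u + 5) + 67/15 = [(-6u - 7)·15 − (-67)·(u + 5)] / [15·(u + 5)] = -23(u − 10) / (15(u + 5)).
So |(-6u - 7)/(u + 5) + 67/15| = 23|u − 10| / (15·|u + 5|).
Require delta ≤ 15/2, so |u + 5| ≥ |15| − |u − 10| > 15 − 15/2 = 15/2.
Hence |(-6u - 7)/(u + 5) + 67/15| < 23|u − 10|/(15·(15/2)) = (46/225)|u − 10|, which is < eps once |u − 10| < (225/46)eps.
Take delta = min(15/2, (225/46)eps). Then 0 < |u − 10| < delta forces both bounds, so |(-6u - 7)/(u + 5) + 67/15| < eps.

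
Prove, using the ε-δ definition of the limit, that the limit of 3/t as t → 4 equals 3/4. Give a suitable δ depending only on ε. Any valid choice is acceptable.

δ = min(2, (8/3)ε)

Let ε > 0. We seek δ > 0 such that 0 < |t − 4| < δ implies |3/t − (3/4)| < ε.
|3/t − (3/4)| = 3·|4 − t|/(4·|t|) = 3|t − 4|/(4|t|).
Require δ ≤ 2 so that |t| > 4 − 2 = 2, hence 4|t| > 8.
Then |3/t − (3/4)| < 3|t − 4|/8, which is < ε when |t − 4| < (8/3)ε.
Take δ = min(2, (8/3)ε). Then 0 < |t − 4| < δ gives both |t − 4| < 2 and |t − 4| < (8/3)ε, so |3/t − (3/4)| < ε.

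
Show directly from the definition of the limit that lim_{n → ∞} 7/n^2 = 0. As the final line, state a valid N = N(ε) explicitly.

N = (7/ε)^{1/2}

Suppose ε > 0. For n ≥ 1, |7/n^2 − 0| = 7/n^2.
7/n^2 < ε ⇔ n^2 > 7/ε ⇔ n > (7/ε)^{1/2}.
Take N = (7/ε)^{1/2}. Then n > N implies 7/n^2 < ε.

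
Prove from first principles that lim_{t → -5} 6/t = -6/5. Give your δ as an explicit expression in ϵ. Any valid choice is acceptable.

δ = min(5/2, (25/12)ϵ)

Let ϵ > 0. We seek δ > 0 such that 0 < |t + 5| < δ implies |6/t + 6/5| < ϵ.
|6/t + 6/5| = 6·|-5 − t|/(5·|t|) = 6|t + 5|/(5|t|).
Require δ ≤ 5/2 so that |t| > 5 − 5/2 = 5/2, hence 5|t| > 25/2.
Then |6/t + 6/5| < 6|t + 5|/(25/2), which is < ϵ when |t + 5| < (25/12)ϵ.
Take δ = min(5/2, (25/12)ϵ). Then 0 < |t + 5| < δ gives both |t + 5| < 5/2 and |t + 5| < (25/12)ϵ, so |6/t + 6/5| < ϵ.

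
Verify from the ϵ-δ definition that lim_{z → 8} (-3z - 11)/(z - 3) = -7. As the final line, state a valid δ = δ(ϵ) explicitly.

Suppose ϵ > 0. We want δ > 0 with 0 < |z − 8| < δ ⇒ |(-3z - 11)/(z - 3) + 7| < ϵ.
Combining over a common denominator, (-3z - 11)/(z - 3) + 7 = [(-3z - 11)·5 − (-35)·(z - 3)] / [5·(z - 3)] = 20(z − 8) / (5(z - 3)).
So |(-3z - 11)/(z - 3) + 7| = 20|z − 8| / (5·|z − 3|).
Require δ ≤ 5/2, so |z − 3| ≥ |5| − |z − 8| > 5 − 5/2 = 5/2.
Hence |(-3z - 11)/(z - 3) + 7| < 20|z − 8|/(5·(5/2)) = (8/5)|z − 8|, which is < ϵ once |z − 8| < (5/8)ϵ.
Take δ = min(5/2, (5/8)ϵ). Then 0 < |z − 8| < δ forces both bounds, so |(-3z - 11)/(z - 3) + 7| < ϵ.

δ = min(5/2, (5/8)ϵ)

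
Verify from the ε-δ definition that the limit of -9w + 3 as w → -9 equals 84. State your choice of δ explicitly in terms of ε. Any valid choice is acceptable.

δ = ε/9

Let ε > 0 be given. We need δ > 0 so that 0 < |w + 9| < δ implies |(-9w + 3) − 84| < ε.
|(-9w + 3) − 84| = |-9w - 81| = 9|w + 9|.
So 9|w + 9| < ε exactly when |w + 9| < ε/9.
Choosing δ = ε/9 gives |(-9w + 3) − 84| = 9|w + 9| < ε whenever |w + 9| < δ.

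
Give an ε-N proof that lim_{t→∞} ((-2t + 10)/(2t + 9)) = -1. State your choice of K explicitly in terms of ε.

Suppose ε > 0. We seek K > 0 such that t > K implies |(-2t + 10)/(2t + 9) + 1| < ε.
(-2t + 10)/(2t + 9) + 1 = (2(-2t + 10) − (-2)(2t + 9)) / (2(2t + 9)) = 38/(2(2t + 9)).
For t > 0 we have 2t + 9 > 2t, so |(-2t + 10)/(2t + 9) + 1| = 38/(2(2t + 9)) < 38/(2·2t) = (19/2)/t.
Thus |(-2t + 10)/(2t + 9) + 1| < ε whenever t > (19/2)/ε.
Take K = (19/2)/ε. If t > K then |(-2t + 10)/(2t + 9) + 1| < (19/2)/t < ε.

K = (19/2)/ε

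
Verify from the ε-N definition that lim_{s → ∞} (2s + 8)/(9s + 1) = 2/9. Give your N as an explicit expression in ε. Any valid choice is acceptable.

N = (70/81)/ε

Let ε > 0 be given. We seek N > 0 such that s > N implies |(2s + 8)/(9s + 1) − (2/9)| < ε.
(2s + 8)/(9s + 1) − (2/9) = (9(2s + 8) − 2(9s + 1)) / (9(9s + 1)) = 70/(9(9s + 1)).
For s > 0 we have 9s + 1 > 9s, so |(2s + 8)/(9s + 1) − (2/9)| = 70/(9(9s + 1)) < 70/(9·9s) = (70/81)/s.
Thus |(2s + 8)/(9s + 1) − (2/9)| < ε whenever s > (70/81)/ε.
Take N = (70/81)/ε. If s > N then |(2s + 8)/(9s + 1) − (2/9)| < (70/81)/s < ε.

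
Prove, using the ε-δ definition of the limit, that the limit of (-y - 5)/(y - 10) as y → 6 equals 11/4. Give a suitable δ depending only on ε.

δ = min(2, (8/15)ε)

Fix ε > 0. We want δ > 0 with 0 < |y − 6| < δ ⇒ |(-y - 5)/(y - 10) − (11/4)| < ε.
Combining over a common denominator, (-y - 5)/(y - 10) − (11/4) = [(-y - 5)·(-4) − (-11)·(y - 10)] / [(-4)·(y - 10)] = 15(y − 6) / ((-4)(y - 10)).
So |(-y - 5)/(y - 10) − (11/4)| = 15|y − 6| / (4·|y − 10|).
Restrict δ ≤ 2. Then |y − 6| < 2 gives |y − 10| = |(y − 6) + (-4)| ≥ 4 − 2 = 2.
Hence |(-y - 5)/(y - 10) − (11/4)| < 15|y − 6|/(4·2) = (15/8)|y − 6|, which is < ε once |y − 6| < (8/15)ε.
Take δ = min(2, (8/15)ε). Then 0 < |y − 6| < δ forces both bounds, so |(-y - 5)/(y - 10) − (11/4)| < ε.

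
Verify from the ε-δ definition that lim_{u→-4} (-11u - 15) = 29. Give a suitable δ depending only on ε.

Let ε > 0 be given. We need δ > 0 so that 0 < |u + 4| < δ implies |(-11u - 15) − 29| < ε.
Since (-11u - 15) − 29 = -11(u + 4), we have |(-11u - 15) − 29| = 11|u + 4|.
Thus it suffices that |u + 4| < ε/11.
Choosing δ = ε/11 gives |(-11u - 15) − 29| = 11|u + 4| < ε whenever |u + 4| < δ.

δ = ε/11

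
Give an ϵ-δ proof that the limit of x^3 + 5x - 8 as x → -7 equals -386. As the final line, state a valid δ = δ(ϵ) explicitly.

δ = min(1, ϵ/174)

Let ϵ > 0. We want δ > 0 such that 0 < |x + 7| < δ implies |(x^3 + 5x - 8) + 386| < ϵ.
(x^3 + 5x - 8) + 386 = x^3 + 5x + 378 = (x + 7)(x^2 - 7x + 54).
So |(x^3 + 5x - 8) + 386| = |x + 7|·|x^2 - 7x + 54|.
Require δ ≤ 1. Then |x + 7| < 1 gives |x| < 8, and by the triangle inequality |x^2 - 7x + 54| ≤ 8^2 + 7·8 + 54 = 174.
Hence |(x^3 + 5x - 8) + 386| ≤ 174|x + 7| < ϵ provided |x + 7| < ϵ/174.
Choosing δ = min(1, ϵ/174) ensures both conditions, hence |(x^3 + 5x - 8) + 386| < ϵ.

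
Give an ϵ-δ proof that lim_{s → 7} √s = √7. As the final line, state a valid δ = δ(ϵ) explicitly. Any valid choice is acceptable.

Suppose ϵ > 0. We want δ > 0 such that 0 < |s − 7| < δ implies |√s − √7| < ϵ.
Multiplying by the conjugate, |√s − √7| = |s − 7|/(√s + √7).
Restrict δ ≤ 7 so that |s − 7| < 7 forces s > 0, and then √s + √7 > √7.
Hence |√s − √7| < |s − 7|/√7, which is < ϵ once |s − 7| < √7·ϵ.
Take δ = min(7, √7·ϵ). If 0 < |s − 7| < δ then s > 0 and |√s − √7| < |s − 7|/√7 < ϵ.

δ = min(7, √7·ϵ)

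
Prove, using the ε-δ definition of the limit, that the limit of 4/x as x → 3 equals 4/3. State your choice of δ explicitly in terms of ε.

δ = min(3/2, (9/8)ε)

Let ε > 0 be given. We seek δ > 0 such that 0 < |x − 3| < δ implies |4/x − (4/3)| < ε.
|4/x − (4/3)| = 4·|3 − x|/(3·|x|) = 4|x − 3|/(3|x|).
Require δ ≤ 3/2 so that |x| > 3 − 3/2 = 3/2, hence 3|x| > 9/2.
Then |4/x − (4/3)| < 4|x − 3|/(9/2), which is < ε when |x − 3| < (9/8)ε.
Take δ = min(3/2, (9/8)ε). Then 0 < |x − 3| < δ gives both |x − 3| < 3/2 and |x − 3| < (9/8)ε, so |4/x − (4/3)| < ε.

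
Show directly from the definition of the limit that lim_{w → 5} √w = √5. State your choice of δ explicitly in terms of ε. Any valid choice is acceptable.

Let ε > 0. We want δ > 0 such that 0 < |w − 5| < δ implies |√w − √5| < ε.
Rationalise: √w − √5 = (w − 5)/(√w + √5), so |√w − √5| = |w − 5|/(√w + √5).
Restrict δ ≤ 5 so that |w − 5| < 5 forces w > 0, and then √w + √5 > √5.
Hence |√w − √5| < |w − 5|/√5, which is < ε once |w − 5| < √5·ε.
Take δ = min(5, √5·ε). If 0 < |w − 5| < δ then w > 0 and |√w − √5| < |w − 5|/√5 < ε.

δ = min(5, √5·ε)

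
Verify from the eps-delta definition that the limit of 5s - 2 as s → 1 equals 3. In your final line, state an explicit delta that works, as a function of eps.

Suppose eps > 0. We need delta > 0 so that 0 < |s − 1| < delta implies |(5s - 2) − 3| < eps.
Since (5s - 2) − 3 = 5(s − 1), we have |(5s - 2) − 3| = 5|s − 1|.
So 5|s − 1| < eps exactly when |s − 1| < eps/5.
Choosing delta = eps/5 gives |(5s - 2) − 3| = 5|s − 1| < eps whenever |s − 1| < delta.

delta = eps/5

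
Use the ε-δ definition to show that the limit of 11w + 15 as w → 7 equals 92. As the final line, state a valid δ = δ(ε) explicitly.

Suppose ε > 0. We need δ > 0 so that 0 < |w − 7| < δ implies |(11w + 15) − 92| < ε.
|(11w + 15) − 92| = |11w - 77| = 11|w − 7|.
Thus it suffices that |w − 7| < ε/11.
Take δ = ε/11. If 0 < |w − 7| < δ then |(11w + 15) − 92| = 11|w − 7| < 11·(ε/11) = ε.

δ = ε/11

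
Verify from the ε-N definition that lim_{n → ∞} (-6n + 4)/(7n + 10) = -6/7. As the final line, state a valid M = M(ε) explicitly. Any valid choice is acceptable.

Suppose ε > 0. For n ≥ 1, |(-6n + 4)/(7n + 10) + 6/7| = |88|/(7(7n + 10)) = 88/(7(7n + 10)).
Since 7n + 10 ≥ 7n for n ≥ 1, this is ≤ 88/(7·7n) = (88/49)/n.
So |(-6n + 4)/(7n + 10) + 6/7| < ε whenever n > (88/49)/ε.
Take M = (88/49)/ε. If n > M then |(-6n + 4)/(7n + 10) + 6/7| ≤ (88/49)/n < ε.

M = (88/49)/ε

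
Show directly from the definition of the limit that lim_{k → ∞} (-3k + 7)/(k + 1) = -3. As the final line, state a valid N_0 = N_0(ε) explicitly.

Fix ε > 0. For k ≥ 1, |(-3k + 7)/(k + 1) + 3| = |10|/((k + 1)) = 10/((k + 1)).
Since k + 1 ≥ k for k ≥ 1, this is ≤ 10/(k) = 10/k.
So |(-3k + 7)/(k + 1) + 3| < ε whenever k > 10/ε.
Take N_0 = 10/ε. If k > N_0 then |(-3k + 7)/(k + 1) + 3| ≤ 10/k < ε.

N_0 = 10/ε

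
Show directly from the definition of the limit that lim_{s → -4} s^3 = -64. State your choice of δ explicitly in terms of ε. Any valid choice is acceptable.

Suppose ε > 0. We seek δ > 0 with 0 < |s + 4| < δ ⇒ |s^3 + 64| < ε.
Factor: s^3 + 64 = (s + 4)(s^2 - 4s + 16), so |s^3 + 64| = |s + 4|·|s^2 - 4s + 16|.
Restrict δ ≤ 2. Then |s + 4| < 2 gives |s| < 6, so by the triangle inequality |s^2 - 4s + 16| ≤ 6^2 + 4·6 + 16 = 76.
Hence |s^3 + 64| ≤ 76|s + 4|, which is < ε once |s + 4| < ε/76.
Take δ = min(2, ε/76). If 0 < |s + 4| < δ then both bounds hold and |s^3 + 64| ≤ 76|s + 4| < 76·(ε/76) = ε.

δ = min(2, ε/76)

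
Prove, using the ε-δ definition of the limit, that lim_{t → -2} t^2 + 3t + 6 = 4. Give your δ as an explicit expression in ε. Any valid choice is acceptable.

Fix ε > 0. We want δ > 0 such that 0 < |t + 2| < δ implies |(t^2 + 3t + 6) − 4| < ε.
(t^2 + 3t + 6) − 4 = t^2 + 3t + 2 = (t + 2)(t + 1).
So |(t^2 + 3t + 6) − 4| = |t + 2|·|t + 1|.
Require δ ≤ 2. Then |t + 2| < 2 gives |t| < 4, and by the triangle inequality |t + 1| ≤ 4 + 1 = 5.
Hence |(t^2 + 3t + 6) − 4| ≤ 5|t + 2| < ε provided |t + 2| < ε/5.
Choosing δ = min(2, ε/5) ensures both conditions, hence |(t^2 + 3t + 6) − 4| < ε.

δ = min(2, ε/5)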